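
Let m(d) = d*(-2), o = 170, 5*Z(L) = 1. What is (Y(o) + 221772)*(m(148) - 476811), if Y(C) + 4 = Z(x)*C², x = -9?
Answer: -108564743636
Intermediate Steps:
Z(L) = ⅕ (Z(L) = (⅕)*1 = ⅕)
Y(C) = -4 + C²/5
m(d) = -2*d
(Y(o) + 221772)*(m(148) - 476811) = ((-4 + (⅕)*170²) + 221772)*(-2*148 - 476811) = ((-4 + (⅕)*28900) + 221772)*(-296 - 476811) = ((-4 + 5780) + 221772)*(-477107) = (5776 + 221772)*(-477107) = 227548*(-477107) = -108564743636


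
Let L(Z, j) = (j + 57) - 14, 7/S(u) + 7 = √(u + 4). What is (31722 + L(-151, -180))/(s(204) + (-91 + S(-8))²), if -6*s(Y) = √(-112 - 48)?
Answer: -266166795/(-588*(348 + I)² + 5618*I*√10) ≈ 3.7377 - 0.020549*I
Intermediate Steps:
S(u) = 7/(-7 + √(4 + u)) (S(u) = 7/(-7 + √(u + 4)) = 7/(-7 + √(4 + u)))
s(Y) = -2*I*√10/3 (s(Y) = -√(-112 - 48)/6 = -2*I*√10/3)
L(Z, j) = 43 + j (L(Z, j) = (57 + j) - 14 = 43 + j)
(31722 + L(-151, -180))/(s(204) + (-91 + S(-8))²) = (31722 + (43 - 180))/(-2*I*√10/3 + (-91 + 7/(-7 + √(4 - 8)))²) = (31722 - 137)/(-2*I*√10/3 + (-91 + 7/(-7 + √(-4)))²) = 31585/(-2*I*√10/3 + (-91 + 7/(-7 + 2*I))²) = 31585/(-2*I*√10/3 + (-91 + 7*((-7 - 2*I)/53))²) = 31585/(-2*I*√10/3 + (-91 + 7*(-7 - 2*I)/53)²) = 31585/((-91 + 7*(-7 - 2*I)/53)² - 2*I*√10/3)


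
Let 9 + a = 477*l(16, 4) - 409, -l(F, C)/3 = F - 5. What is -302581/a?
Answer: 302581/16159 ≈ 18.725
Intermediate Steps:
l(F, C) = 15 - 3*F (l(F, C) = -3*(F - 5) = -3*(-5 + F) = 15 - 3*F)
a = -16159 (a = -9 + (477*(15 - 3*16) - 409) = -9 + (477*(15 - 48) - 409) = -9 + (477*(-33) - 409) = -9 + (-15741 - 409) = -9 - 16150 = -16159)
-302581/a = -302581/(-16159) = -302581*(-1/16159) = 302581/16159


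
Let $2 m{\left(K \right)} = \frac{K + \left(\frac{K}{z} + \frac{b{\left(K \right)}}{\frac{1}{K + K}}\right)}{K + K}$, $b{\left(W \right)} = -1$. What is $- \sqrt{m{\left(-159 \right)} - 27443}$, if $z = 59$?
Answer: $- \frac{i \sqrt{382119754}}{118} \approx - 165.66 i$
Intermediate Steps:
$m{\left(K \right)} = - \frac{29}{118}$ ($m{\left(K \right)} = \frac{\left(K + \left(\frac{K}{59} - \frac{1}{\frac{1}{K + K}}\right)\right) \frac{1}{K + K}}{2} = \frac{\left(K + \left(K \frac{1}{59} - \frac{1}{\frac{1}{2 K}}\right)\right) \frac{1}{2 K}}{2} = \frac{\left(K + \left(\frac{K}{59} - \frac{1}{\frac{1}{2} \frac{1}{K}}\right)\right) \frac{1}{2 K}}{2} = \frac{\left(K + \left(\frac{K}{59} - 2 K\right)\right) \frac{1}{2 K}}{2} = \frac{\left(K - \frac{117 K}{59}\right) \frac{1}{2 K}}{2} = \frac{- \frac{58 K}{59} \frac{1}{2 K}}{2} = \frac{1}{2} \left(- \frac{29}{59}\right) = - \frac{29}{118}$)
$- \sqrt{m{\left(-159 \right)} - 27443} = - \sqrt{- \frac{29}{118} - 27443} = - \sqrt{- \frac{3238303}{118}} = - \frac{i \sqrt{382119754}}{118}$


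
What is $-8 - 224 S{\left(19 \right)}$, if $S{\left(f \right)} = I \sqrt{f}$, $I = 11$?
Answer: $-8 - 2464 \sqrt{19} \approx -10748.0$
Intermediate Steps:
$S{\left(f \right)} = 11 \sqrt{f}$
$-8 - 224 S{\left(19 \right)} = -8 - 224 \cdot 11 \sqrt{19} = -8 - 2464 \sqrt{19}$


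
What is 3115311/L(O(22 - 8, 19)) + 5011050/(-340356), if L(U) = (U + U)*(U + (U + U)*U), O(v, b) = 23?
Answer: 33797304934/705189269 ≈ 47.927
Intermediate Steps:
L(U) = 2*U*(U + 2*U²) (L(U) = (2*U)*(U + (2*U)*U) = (2*U)*(U + 2*U²) = 2*U*(U + 2*U²))
3115311/L(O(22 - 8, 19)) + 5011050/(-340356) = 3115311/((23²*(2 + 4*23))) + 5011050/(-340356) = 3115311/((529*(2 + 92))) + 5011050*(-1/340356) = 3115311/((529*94)) - 835175/56726 = 3115311/49726 - 835175/56726 = 33797304934/705189269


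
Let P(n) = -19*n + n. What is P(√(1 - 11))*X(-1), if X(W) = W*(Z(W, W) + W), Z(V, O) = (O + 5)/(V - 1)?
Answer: -54*I*√10 ≈ -170.76*I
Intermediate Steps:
Z(V, O) = (5 + O)/(-1 + V)
P(n) = -18*n
X(W) = W*(W + (5 + W)/(-1 + W)) (X(W) = W*((5 + W)/(-1 + W) + W) = W*(W + (5 + W)/(-1 + W)))
P(√(1 - 11))*X(-1) = (-18*√(1 - 11))*(-(5 + (-1)²)/(-1 - 1)) = (-18*I*√10)*(-1*(5 + 1)/(-2)) = (-18*I*√10)*(-1*(-½)*6) = -18*I*√10*3 = -54*I*√10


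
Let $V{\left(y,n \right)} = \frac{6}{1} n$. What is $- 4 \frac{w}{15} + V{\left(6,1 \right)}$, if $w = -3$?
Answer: $\frac{34}{5} \approx 6.8$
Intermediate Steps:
$V{\left(y,n \right)} = 6 n$ ($V{\left(y,n \right)} = 6 \cdot 1 n = 6 n$)
$- 4 \frac{w}{15} + V{\left(6,1 \right)} = - 4 \left(- \frac{3}{15}\right) + 6 \cdot 1 = - 4 \left(\left(-3\right) \frac{1}{15}\right) + 6 = \left(-4\right) \left(- \frac{1}{5}\right) + 6 = \frac{4}{5} + 6 = \frac{34}{5}$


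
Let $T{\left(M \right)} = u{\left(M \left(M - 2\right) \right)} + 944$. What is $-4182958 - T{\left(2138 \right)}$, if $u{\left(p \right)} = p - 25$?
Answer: $-8750645$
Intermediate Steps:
$u{\left(p \right)} = -25 + p$
$T{\left(M \right)} = 919 + M \left(-2 + M\right)$ ($T{\left(M \right)} = \left(-25 + M \left(M - 2\right)\right) + 944 = \left(-25 + M \left(-2 + M\right)\right) + 944 = 919 + M \left(-2 + M\right)$)
$-4182958 - T{\left(2138 \right)} = -4182958 - \left(919 + 2138 \left(-2 + 2138\right)\right) = -4182958 - \left(919 + 2138 \cdot 2136\right) = -4182958 - \left(919 + 4566768\right) = -4182958 - 4567687 = -8750645$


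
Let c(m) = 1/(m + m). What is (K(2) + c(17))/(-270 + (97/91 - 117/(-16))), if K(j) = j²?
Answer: -99736/6475657 ≈ -0.015402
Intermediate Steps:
c(m) = 1/(2*m)
(K(2) + c(17))/(-270 + (97/91 - 117/(-16))) = (2² + (½)/17)/(-270 + (97/91 - 117/(-16))) = (4 + (½)*(1/17))/(-270 + (97*(1/91) - 117*(-1/16))) = (4 + 1/34)/(-270 + (97/91 + 117/16)) = 137/(34*(-270 + 12199/1456)) = 137/(34*(-380921/1456)) = (137/34)*(-1456/380921) = -99736/6475657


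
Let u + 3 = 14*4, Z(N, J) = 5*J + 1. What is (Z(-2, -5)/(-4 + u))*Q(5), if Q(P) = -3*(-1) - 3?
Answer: 0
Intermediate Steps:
Z(N, J) = 1 + 5*J
Q(P) = 0 (Q(P) = 3 - 3 = 0)
u = 53 (u = -3 + 14*4 = -3 + 56 = 53)
(Z(-2, -5)/(-4 + u))*Q(5) = ((1 + 5*(-5))/(-4 + 53))*0 = ((1 - 25)/49)*0 = ((1/49)*(-24))*0 = -24/49*0 = 0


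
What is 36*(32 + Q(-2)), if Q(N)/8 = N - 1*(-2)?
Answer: 1152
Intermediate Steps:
Q(N) = 16 + 8*N (Q(N) = 8*(N - 1*(-2)) = 8*(N + 2) = 8*(2 + N) = 16 + 8*N)
36*(32 + Q(-2)) = 36*(32 + (16 + 8*(-2))) = 36*(32 + (16 - 16)) = 36*(32 + 0) = 36*32 = 1152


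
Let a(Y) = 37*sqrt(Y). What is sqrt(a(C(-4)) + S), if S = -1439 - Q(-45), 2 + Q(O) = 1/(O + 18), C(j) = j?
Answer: sqrt(-116394 + 5994*I)/9 ≈ 0.97574 + 37.92*I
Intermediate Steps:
Q(O) = -2 + 1/(18 + O) (Q(O) = -2 + 1/(O + 18) = -2 + 1/(18 + O))
S = -38798/27 (S = -1439 - (-35 - 2*(-45))/(18 - 45) = -1439 - (-35 + 90)/(-27) = -1439 - (-1)*55/27 = -1439 - 1*(-55/27) = -1439 + 55/27 = -38798/27 ≈ -1437.0)
sqrt(a(C(-4)) + S) = sqrt(37*sqrt(-4) - 38798/27) = sqrt(37*(2*I) - 38798/27) = sqrt(74*I - 38798/27) = sqrt(-38798/27 + 74*I)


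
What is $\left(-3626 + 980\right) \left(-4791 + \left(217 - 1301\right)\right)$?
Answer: $15545250$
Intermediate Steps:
$\left(-3626 + 980\right) \left(-4791 + \left(217 - 1301\right)\right) = - 2646 \left(-4791 + \left(217 - 1301\right)\right) = - 2646 \left(-4791 - 1084\right) = \left(-2646\right) \left(-5875\right) = 15545250$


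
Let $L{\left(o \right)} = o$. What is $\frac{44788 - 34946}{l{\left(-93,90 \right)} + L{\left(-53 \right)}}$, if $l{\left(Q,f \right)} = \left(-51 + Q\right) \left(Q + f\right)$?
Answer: $\frac{9842}{379} \approx 25.968$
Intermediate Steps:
$\frac{44788 - 34946}{l{\left(-93,90 \right)} + L{\left(-53 \right)}} = \frac{44788 - 34946}{\left(\left(-93\right)^{2} - -4743 - 4590 - 8370\right) - 53} = \frac{44788 - 34946}{\left(8649 + 4743 - 4590 - 8370\right) - 53} = \frac{9842}{432 - 53} = \frac{9842}{379}$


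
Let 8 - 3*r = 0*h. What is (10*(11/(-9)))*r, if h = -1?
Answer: -880/27 ≈ -32.593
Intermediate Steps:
r = 8/3 (r = 8/3 - 0*(-1) = 8/3 - ⅓*0 = 8/3 + 0 = 8/3 ≈ 2.6667)
(10*(11/(-9)))*r = (10*(11/(-9)))*(8/3) = (10*(11*(-⅑)))*(8/3) = (10*(-11/9))*(8/3) = -110/9*8/3 = -880/27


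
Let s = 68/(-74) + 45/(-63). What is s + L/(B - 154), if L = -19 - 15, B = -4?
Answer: -29014/20461 ≈ -1.4180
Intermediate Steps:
L = -34
s = -423/259 (s = 68*(-1/74) + 45*(-1/63) = -34/37 - 5/7 = -423/259 ≈ -1.6332)
s + L/(B - 154) = -423/259 - 34/(-4 - 154) = -423/259 - 34/(-158) = -423/259 - 34*(-1/158) = -423/259 + 17/79 = -29014/20461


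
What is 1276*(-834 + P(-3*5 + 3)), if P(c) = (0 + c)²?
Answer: -880440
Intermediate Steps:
P(c) = c²
1276*(-834 + P(-3*5 + 3)) = 1276*(-834 + (-3*5 + 3)²) = 1276*(-834 + (-15 + 3)²) = 1276*(-834 + (-12)²) = 1276*(-834 + 144) = 1276*(-690) = -880440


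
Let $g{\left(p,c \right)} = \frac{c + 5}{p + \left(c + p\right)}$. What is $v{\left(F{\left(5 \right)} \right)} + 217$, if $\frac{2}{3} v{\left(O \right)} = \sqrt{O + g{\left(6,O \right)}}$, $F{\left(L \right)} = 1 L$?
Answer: $217 + \frac{3 \sqrt{1615}}{34} \approx 220.55$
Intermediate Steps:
$F{\left(L \right)} = L$
$g{\left(p,c \right)} = \frac{5 + c}{c + 2 p}$
$v{\left(O \right)} = \frac{3 \sqrt{O + \frac{5 + O}{12 + O}}}{2}$ ($v{\left(O \right)} = \frac{3 \sqrt{O + \frac{5 + O}{O + 2 \cdot 6}}}{2} = \frac{3 \sqrt{O + \frac{5 + O}{O + 12}}}{2} = \frac{3 \sqrt{O + \frac{5 + O}{12 + O}}}{2}$)
$v{\left(F{\left(5 \right)} \right)} + 217 = \frac{3 \sqrt{\frac{5 + 5 + 5 \left(12 + 5\right)}{12 + 5}}}{2} + 217 = \frac{3 \sqrt{\frac{5 + 5 + 5 \cdot 17}{17}}}{2} + 217 = \frac{3 \sqrt{\frac{5 + 5 + 85}{17}}}{2} + 217 = \frac{3 \sqrt{\frac{1}{17} \cdot 95}}{2} + 217 = \frac{3 \sqrt{\frac{95}{17}}}{2} + 217 = \frac{3 \frac{\sqrt{1615}}{17}}{2} + 217 = \frac{3 \sqrt{1615}}{34} + 217 = 217 + \frac{3 \sqrt{1615}}{34}$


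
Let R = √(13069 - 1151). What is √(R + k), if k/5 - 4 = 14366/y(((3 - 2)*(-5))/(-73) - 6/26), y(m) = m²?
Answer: √(64690644150 + 23716*√11918)/154 ≈ 1651.6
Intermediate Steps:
R = √11918 ≈ 109.17
k = 2940483825/1078 (k = 20 + 5*(14366/((((3 - 2)*(-5))/(-73) - 6/26)²)) = 20 + 5*(14366/(((1*(-5))*(-1/73) - 6*1/26)²)) = 20 + 5*(14366/((-5*(-1/73) - 3/13)²)) = 20 + 5*(14366/((5/73 - 3/13)²)) = 20 + 5*(14366/((-154/949)²)) = 20 + 5*(14366/(23716/900601)) = 20 + 5*(14366*(900601/23716)) = 20 + 5*(588092453/1078) = 20 + 2940462265/1078 = 2940483825/1078 ≈ 2.7277e+6)
√(R + k) = √(√11918 + 2940483825/1078) = √(2940483825/1078 + √11918)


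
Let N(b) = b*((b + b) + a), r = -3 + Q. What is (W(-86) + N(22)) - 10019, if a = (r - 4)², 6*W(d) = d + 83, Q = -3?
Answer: -13703/2 ≈ -6851.5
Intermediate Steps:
r = -6 (r = -3 - 3 = -6)
W(d) = 83/6 + d/6 (W(d) = (d + 83)/6 = (83 + d)/6 = 83/6 + d/6)
a = 100 (a = (-6 - 4)² = (-10)² = 100)
N(b) = b*(100 + 2*b) (N(b) = b*((b + b) + 100) = b*(2*b + 100) = b*(100 + 2*b))
(W(-86) + N(22)) - 10019 = ((83/6 + (⅙)*(-86)) + 2*22*(50 + 22)) - 10019 = ((83/6 - 43/3) + 2*22*72) - 10019 = (-½ + 3168) - 10019 = 6335/2 - 10019 = -13703/2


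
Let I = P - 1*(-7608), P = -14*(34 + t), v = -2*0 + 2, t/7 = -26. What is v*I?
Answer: 19360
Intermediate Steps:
t = -182 (t = 7*(-26) = -182)
v = 2 (v = 0 + 2 = 2)
P = 2072 (P = -14*(34 - 182) = -14*(-148) = 2072)
I = 9680 (I = 2072 - 1*(-7608) = 2072 + 7608 = 9680)
v*I = 2*9680 = 19360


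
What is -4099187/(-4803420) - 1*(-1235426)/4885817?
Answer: 25962147487699/23468631094140 ≈ 1.1062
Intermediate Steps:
-4099187/(-4803420) - 1*(-1235426)/4885817 = -4099187*(-1/4803420) + 1235426*(1/4885817) = 4099187/4803420 + 1235426/4885817 = 25962147487699/23468631094140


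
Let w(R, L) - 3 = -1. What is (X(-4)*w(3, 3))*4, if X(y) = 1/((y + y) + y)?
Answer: -⅔ ≈ -0.66667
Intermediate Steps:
w(R, L) = 2 (w(R, L) = 3 - 1 = 2)
X(y) = 1/(3*y) (X(y) = 1/(2*y + y) = 1/(3*y))
(X(-4)*w(3, 3))*4 = (((⅓)/(-4))*2)*4 = (((⅓)*(-¼))*2)*4 = -1/12*2*4 = -⅙*4 = -⅔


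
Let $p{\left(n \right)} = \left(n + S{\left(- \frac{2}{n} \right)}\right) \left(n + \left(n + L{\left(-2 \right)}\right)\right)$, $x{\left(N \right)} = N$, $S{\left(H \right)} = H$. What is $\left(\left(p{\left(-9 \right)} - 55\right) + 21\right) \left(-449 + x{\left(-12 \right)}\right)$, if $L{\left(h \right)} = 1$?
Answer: $- \frac{478057}{9} \approx -53117.0$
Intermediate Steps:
$p{\left(n \right)} = \left(1 + 2 n\right) \left(n - \frac{2}{n}\right)$ ($p{\left(n \right)} = \left(n - \frac{2}{n}\right) \left(n + \left(n + 1\right)\right) = \left(n - \frac{2}{n}\right) \left(n + \left(1 + n\right)\right) = \left(n - \frac{2}{n}\right) \left(1 + 2 n\right) = \left(1 + 2 n\right) \left(n - \frac{2}{n}\right)$)
$\left(\left(p{\left(-9 \right)} - 55\right) + 21\right) \left(-449 + x{\left(-12 \right)}\right) = \left(\left(\left(-4 - 9 - \frac{2}{-9} + 2 \left(-9\right)^{2}\right) - 55\right) + 21\right) \left(-449 - 12\right) = \left(\left(\left(-4 - 9 - - \frac{2}{9} + 2 \cdot 81\right) - 55\right) + 21\right) \left(-461\right) = \left(\left(\left(-4 - 9 + \frac{2}{9} + 162\right) - 55\right) + 21\right) \left(-461\right) = \left(\left(\frac{1343}{9} - 55\right) + 21\right) \left(-461\right) = \left(\frac{848}{9} + 21\right) \left(-461\right) = \frac{1037}{9} \left(-461\right) = - \frac{478057}{9}$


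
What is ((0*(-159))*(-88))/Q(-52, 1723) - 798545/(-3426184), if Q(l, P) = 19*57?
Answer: 798545/3426184 ≈ 0.23307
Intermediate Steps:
Q(l, P) = 1083
((0*(-159))*(-88))/Q(-52, 1723) - 798545/(-3426184) = ((0*(-159))*(-88))/1083 - 798545/(-3426184) = (0*(-88))*(1/1083) - 798545*(-1/3426184) = 0*(1/1083) + 798545/3426184 = 0 + 798545/3426184 = 798545/3426184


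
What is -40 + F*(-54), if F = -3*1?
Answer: 122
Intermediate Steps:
F = -3
-40 + F*(-54) = -40 - 3*(-54) = -40 + 162 = 122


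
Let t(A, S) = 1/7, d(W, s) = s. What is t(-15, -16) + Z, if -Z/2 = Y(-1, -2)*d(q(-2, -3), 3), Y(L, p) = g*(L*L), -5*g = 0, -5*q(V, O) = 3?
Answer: 1/7 ≈ 0.14286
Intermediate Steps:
q(V, O) = -3/5 (q(V, O) = -1/5*3 = -3/5)
g = 0 (g = -1/5*0 = 0)
Y(L, p) = 0 (Y(L, p) = 0*(L*L) = 0*L**2 = 0)
Z = 0 (Z = -0*3 = -2*0 = 0)
t(A, S) = 1/7
t(-15, -16) + Z = 1/7 + 0 = 1/7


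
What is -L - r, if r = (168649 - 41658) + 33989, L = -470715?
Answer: 309735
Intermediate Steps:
r = 160980 (r = 126991 + 33989 = 160980)
-L - r = -1*(-470715) - 1*160980 = 470715 - 160980 = 309735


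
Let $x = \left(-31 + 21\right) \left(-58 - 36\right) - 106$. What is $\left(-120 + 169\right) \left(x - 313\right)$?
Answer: $25529$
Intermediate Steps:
$x = 834$ ($x = \left(-10\right) \left(-94\right) - 106 = 940 - 106 = 834$)
$\left(-120 + 169\right) \left(x - 313\right) = \left(-120 + 169\right) \left(834 - 313\right) = 49 \cdot 521 = 25529$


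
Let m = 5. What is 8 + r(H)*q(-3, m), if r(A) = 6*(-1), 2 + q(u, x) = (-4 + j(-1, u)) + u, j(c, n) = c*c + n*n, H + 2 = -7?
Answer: 2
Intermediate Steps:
H = -9 (H = -2 - 7 = -9)
j(c, n) = c² + n²
q(u, x) = -5 + u + u² (q(u, x) = -2 + ((-4 + ((-1)² + u²)) + u) = -2 + ((-4 + (1 + u²)) + u) = -2 + ((-3 + u²) + u) = -2 + (-3 + u + u²) = -5 + u + u²)
r(A) = -6
8 + r(H)*q(-3, m) = 8 - 6*(-5 - 3 + (-3)²) = 8 - 6*(-5 - 3 + 9) = 8 - 6*1 = 8 - 6 = 2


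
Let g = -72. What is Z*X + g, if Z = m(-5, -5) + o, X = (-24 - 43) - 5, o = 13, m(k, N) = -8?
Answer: -432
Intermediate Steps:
X = -72 (X = -67 - 5 = -72)
Z = 5 (Z = -8 + 13 = 5)
Z*X + g = 5*(-72) - 72 = -360 - 72 = -432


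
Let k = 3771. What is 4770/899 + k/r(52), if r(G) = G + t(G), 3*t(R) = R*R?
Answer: 23812587/2571140 ≈ 9.2615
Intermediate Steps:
t(R) = R²/3 (t(R) = (R*R)/3 = R²/3)
r(G) = G + G²/3
4770/899 + k/r(52) = 4770/899 + 3771/(((⅓)*52*(3 + 52))) = 4770*(1/899) + 3771/(((⅓)*52*55)) = 4770/899 + 3771/(2860/3) = 4770/899 + 3771*(3/2860) = 4770/899 + 11313/2860 = 23812587/2571140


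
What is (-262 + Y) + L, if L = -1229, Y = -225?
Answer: -1716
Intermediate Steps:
(-262 + Y) + L = (-262 - 225) - 1229 = -487 - 1229 = -1716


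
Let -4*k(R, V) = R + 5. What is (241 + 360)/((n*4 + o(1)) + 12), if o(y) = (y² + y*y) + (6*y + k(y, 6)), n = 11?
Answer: 1202/125 ≈ 9.6160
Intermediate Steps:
k(R, V) = -5/4 - R/4 (k(R, V) = -(R + 5)/4 = -(5 + R)/4 = -5/4 - R/4)
o(y) = -5/4 + 2*y² + 23*y/4 (o(y) = (y² + y*y) + (6*y + (-5/4 - y/4)) = (y² + y²) + (-5/4 + 23*y/4) = 2*y² + (-5/4 + 23*y/4) = -5/4 + 2*y² + 23*y/4)
(241 + 360)/((n*4 + o(1)) + 12) = (241 + 360)/((11*4 + (-5/4 + 2*1² + (23/4)*1)) + 12) = 601/((44 + (-5/4 + 2*1 + 23/4)) + 12) = 601/((44 + (-5/4 + 2 + 23/4)) + 12) = 601/((44 + 13/2) + 12) = 601/(101/2 + 12) = 601/(125/2) = 601*(2/125) = 1202/125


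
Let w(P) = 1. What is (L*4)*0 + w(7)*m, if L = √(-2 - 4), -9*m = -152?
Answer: 152/9 ≈ 16.889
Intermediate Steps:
m = 152/9 (m = -⅑*(-152) = 152/9 ≈ 16.889)
L = I*√6 (L = √(-6) = I*√6 ≈ 2.4495*I)
(L*4)*0 + w(7)*m = ((I*√6)*4)*0 + 1*(152/9) = (4*I*√6)*0 + 152/9 = 0 + 152/9 = 152/9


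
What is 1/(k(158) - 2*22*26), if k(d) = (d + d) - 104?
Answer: -1/932 ≈ -0.0010730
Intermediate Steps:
k(d) = -104 + 2*d (k(d) = 2*d - 104 = -104 + 2*d)
1/(k(158) - 2*22*26) = 1/((-104 + 2*158) - 2*22*26) = 1/((-104 + 316) - 44*26) = 1/(212 - 1144) = 1/(-932) = -1/932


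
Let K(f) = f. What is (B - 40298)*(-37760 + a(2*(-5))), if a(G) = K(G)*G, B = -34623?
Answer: 2821524860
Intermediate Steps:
a(G) = G**2 (a(G) = G*G = G**2)
(B - 40298)*(-37760 + a(2*(-5))) = (-34623 - 40298)*(-37760 + (2*(-5))**2) = -74921*(-37760 + (-10)**2) = -74921*(-37760 + 100) = -74921*(-37660) = 2821524860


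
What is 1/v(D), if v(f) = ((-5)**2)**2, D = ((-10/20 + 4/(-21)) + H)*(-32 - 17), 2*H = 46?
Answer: 1/625 ≈ 0.0016000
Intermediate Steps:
H = 23 (H = (1/2)*46 = 23)
D = -6559/6 (D = ((-10/20 + 4/(-21)) + 23)*(-32 - 17) = ((-10*1/20 + 4*(-1/21)) + 23)*(-49) = ((-1/2 - 4/21) + 23)*(-49) = (-29/42 + 23)*(-49) = (937/42)*(-49) = -6559/6 ≈ -1093.2)
v(f) = 625 (v(f) = 25**2 = 625)
1/v(D) = 1/625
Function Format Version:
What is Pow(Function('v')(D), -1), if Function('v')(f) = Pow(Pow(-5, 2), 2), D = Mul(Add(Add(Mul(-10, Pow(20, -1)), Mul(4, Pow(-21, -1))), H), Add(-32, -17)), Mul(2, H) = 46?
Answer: Rational(1, 625) ≈ 0.0016000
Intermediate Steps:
H = 23 (H = Mul(Rational(1, 2), 46) = 23)
D = Rational(-6559, 6) (D = Mul(Add(Add(Mul(-10, Pow(20, -1)), Mul(4, Pow(-21, -1))), 23), Add(-32, -17)) = Mul(Add(Add(Mul(-10, Rational(1, 20)), Mul(4, Rational(-1, 21))), 23), -49) = Mul(Add(Add(Rational(-1, 2), Rational(-4, 21)), 23), -49) = Mul(Add(Rational(-29, 42), 23), -49) = Mul(Rational(937, 42), -49) = Rational(-6559, 6) ≈ -1093.2)
Function('v')(f) = 625 (Function('v')(f) = Pow(25, 2) = 625)
Pow(Function('v')(D), -1) = Pow(625, -1) = Rational(1, 625)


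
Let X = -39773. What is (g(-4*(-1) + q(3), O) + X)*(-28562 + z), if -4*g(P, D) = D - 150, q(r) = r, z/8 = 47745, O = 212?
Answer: -14061176323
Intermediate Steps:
z = 381960 (z = 8*47745 = 381960)
g(P, D) = 75/2 - D/4 (g(P, D) = -(D - 150)/4 = -(-150 + D)/4 = 75/2 - D/4)
(g(-4*(-1) + q(3), O) + X)*(-28562 + z) = ((75/2 - ¼*212) - 39773)*(-28562 + 381960) = ((75/2 - 53) - 39773)*353398 = (-31/2 - 39773)*353398 = -79577/2*353398 = -14061176323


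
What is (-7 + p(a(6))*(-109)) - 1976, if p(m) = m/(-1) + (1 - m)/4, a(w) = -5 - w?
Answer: -3509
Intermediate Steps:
p(m) = 1/4 - 5*m/4 (p(m) = m*(-1) + (1 - m)*(1/4) = -m + (1/4 - m/4) = 1/4 - 5*m/4)
(-7 + p(a(6))*(-109)) - 1976 = (-7 + (1/4 - 5*(-5 - 1*6)/4)*(-109)) - 1976 = (-7 + (1/4 - 5*(-5 - 6)/4)*(-109)) - 1976 = (-7 + (1/4 - 5/4*(-11))*(-109)) - 1976 = (-7 + (1/4 + 55/4)*(-109)) - 1976 = (-7 + 14*(-109)) - 1976 = (-7 - 1526) - 1976 = -1533 - 1976 = -3509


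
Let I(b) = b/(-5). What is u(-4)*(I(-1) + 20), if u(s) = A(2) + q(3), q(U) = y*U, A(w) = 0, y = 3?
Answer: 909/5 ≈ 181.80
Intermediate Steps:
q(U) = 3*U
u(s) = 9 (u(s) = 0 + 3*3 = 0 + 9 = 9)
I(b) = -b/5 (I(b) = b*(-⅕) = -b/5)
u(-4)*(I(-1) + 20) = 9*(-⅕*(-1) + 20) = 9*(⅕ + 20) = 9*(101/5) = 909/5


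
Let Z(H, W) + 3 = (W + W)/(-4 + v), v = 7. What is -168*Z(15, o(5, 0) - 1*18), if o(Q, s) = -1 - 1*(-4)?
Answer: 2184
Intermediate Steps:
o(Q, s) = 3 (o(Q, s) = -1 + 4 = 3)
Z(H, W) = -3 + 2*W/3 (Z(H, W) = -3 + (W + W)/(-4 + 7) = -3 + (2*W)/3 = -3 + (2*W)*(⅓) = -3 + 2*W/3)
-168*Z(15, o(5, 0) - 1*18) = -168*(-3 + 2*(3 - 1*18)/3) = -168*(-3 + 2*(3 - 18)/3) = -168*(-3 + (⅔)*(-15)) = -168*(-3 - 10) = -168*(-13) = 2184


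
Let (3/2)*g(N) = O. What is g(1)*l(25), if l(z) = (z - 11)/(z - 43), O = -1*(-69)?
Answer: -322/9 ≈ -35.778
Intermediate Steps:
O = 69
l(z) = (-11 + z)/(-43 + z)
g(N) = 46 (g(N) = (2/3)*69 = 46)
g(1)*l(25) = 46*((-11 + 25)/(-43 + 25)) = 46*(14/(-18)) = 46*(-1/18*14) = 46*(-7/9) = -322/9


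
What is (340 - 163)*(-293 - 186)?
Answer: -84783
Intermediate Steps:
(340 - 163)*(-293 - 186) = 177*(-479) = -84783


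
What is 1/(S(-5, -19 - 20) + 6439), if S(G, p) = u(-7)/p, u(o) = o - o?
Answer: 1/6439 ≈ 0.00015530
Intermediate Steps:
u(o) = 0
S(G, p) = 0 (S(G, p) = 0/p = 0)
1/(S(-5, -19 - 20) + 6439) = 1/(0 + 6439) = 1/6439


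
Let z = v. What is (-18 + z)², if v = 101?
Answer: 6889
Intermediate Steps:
z = 101
(-18 + z)² = (-18 + 101)² = 83² = 6889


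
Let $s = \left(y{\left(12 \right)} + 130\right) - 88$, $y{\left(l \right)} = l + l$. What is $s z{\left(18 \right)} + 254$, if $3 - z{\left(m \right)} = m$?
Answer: $-736$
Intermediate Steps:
$y{\left(l \right)} = 2 l$
$z{\left(m \right)} = 3 - m$
$s = 66$ ($s = \left(2 \cdot 12 + 130\right) - 88 = \left(24 + 130\right) - 88 = 154 - 88 = 66$)
$s z{\left(18 \right)} + 254 = 66 \left(3 - 18\right) + 254 = 66 \left(-15\right) + 254 = -990 + 254 = -736$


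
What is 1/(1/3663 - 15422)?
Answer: -3663/56490785 ≈ -6.4842e-5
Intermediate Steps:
1/(1/3663 - 15422) = 1/(-56490785/3663) = -3663/56490785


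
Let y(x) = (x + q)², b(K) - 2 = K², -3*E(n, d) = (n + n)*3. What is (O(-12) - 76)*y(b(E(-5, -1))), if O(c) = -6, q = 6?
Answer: -956448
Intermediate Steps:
E(n, d) = -2*n (E(n, d) = -(n + n)*3/3 = -2*n*3/3 = -2*n)
b(K) = 2 + K²
y(x) = (6 + x)² (y(x) = (x + 6)² = (6 + x)²)
(O(-12) - 76)*y(b(E(-5, -1))) = (-6 - 76)*(6 + (2 + (-2*(-5))²))² = -82*(6 + (2 + 10²))² = -82*(6 + (2 + 100))² = -82*(6 + 102)² = -82*108² = -82*11664 = -956448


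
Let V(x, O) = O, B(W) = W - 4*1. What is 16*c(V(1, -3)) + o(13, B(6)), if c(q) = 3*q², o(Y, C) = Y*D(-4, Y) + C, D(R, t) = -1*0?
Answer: 434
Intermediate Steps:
D(R, t) = 0
B(W) = -4 + W (B(W) = W - 4 = -4 + W)
o(Y, C) = C (o(Y, C) = Y*0 + C = 0 + C = C)
16*c(V(1, -3)) + o(13, B(6)) = 16*(3*(-3)²) + (-4 + 6) = 16*(3*9) + 2 = 16*27 + 2 = 432 + 2 = 434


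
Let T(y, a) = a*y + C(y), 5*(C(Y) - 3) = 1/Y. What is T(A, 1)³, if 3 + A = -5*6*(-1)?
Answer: 66479344651/2460375 ≈ 27020.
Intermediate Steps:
A = 27 (A = -3 - 5*6*(-1) = -3 - 30*(-1) = -3 + 30 = 27)
C(Y) = 3 + 1/(5*Y)
T(y, a) = 3 + 1/(5*y) + a*y (T(y, a) = a*y + (3 + 1/(5*y)) = 3 + 1/(5*y) + a*y)
T(A, 1)³ = (3 + (⅕)/27 + 1*27)³ = (3 + (⅕)*(1/27) + 27)³ = (3 + 1/135 + 27)³ = (4051/135)³ = 66479344651/2460375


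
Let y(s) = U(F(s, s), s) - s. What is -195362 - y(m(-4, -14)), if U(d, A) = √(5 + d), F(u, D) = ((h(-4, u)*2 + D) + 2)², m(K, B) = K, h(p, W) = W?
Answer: -195366 - √105 ≈ -1.9538e+5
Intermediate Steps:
F(u, D) = (2 + D + 2*u)² (F(u, D) = ((u*2 + D) + 2)² = ((2*u + D) + 2)² = ((D + 2*u) + 2)² = (2 + D + 2*u)²)
y(s) = √(5 + (2 + 3*s)²) - s (y(s) = √(5 + (2 + s + 2*s)²) - s = √(5 + (2 + 3*s)²) - s)
-195362 - y(m(-4, -14)) = -195362 - (√(5 + (2 + 3*(-4))²) - 1*(-4)) = -195362 - (√(5 + (2 - 12)²) + 4) = -195362 - (√(5 + (-10)²) + 4) = -195362 - (√(5 + 100) + 4) = -195362 - (√105 + 4) = -195362 - (4 + √105) = -195362 + (-4 - √105) = -195366 - √105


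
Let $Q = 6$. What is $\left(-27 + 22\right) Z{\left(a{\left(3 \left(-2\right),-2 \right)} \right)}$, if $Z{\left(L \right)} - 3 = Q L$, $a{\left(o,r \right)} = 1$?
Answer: $-45$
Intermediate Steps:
$Z{\left(L \right)} = 3 + 6 L$
$\left(-27 + 22\right) Z{\left(a{\left(3 \left(-2\right),-2 \right)} \right)} = \left(-27 + 22\right) \left(3 + 6 \cdot 1\right) = - 5 \left(3 + 6\right) = \left(-5\right) 9 = -45$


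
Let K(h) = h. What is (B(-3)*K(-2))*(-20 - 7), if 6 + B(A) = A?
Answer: -486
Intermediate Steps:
B(A) = -6 + A
(B(-3)*K(-2))*(-20 - 7) = ((-6 - 3)*(-2))*(-20 - 7) = -9*(-2)*(-27) = 18*(-27) = -486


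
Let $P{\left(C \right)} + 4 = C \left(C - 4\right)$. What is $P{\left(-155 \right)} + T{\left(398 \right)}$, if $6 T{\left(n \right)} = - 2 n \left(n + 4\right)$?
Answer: $-28691$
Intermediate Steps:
$P{\left(C \right)} = -4 + C \left(-4 + C\right)$ ($P{\left(C \right)} = -4 + C \left(C - 4\right) = -4 + C \left(-4 + C\right)$)
$T{\left(n \right)} = - \frac{n \left(4 + n\right)}{3}$ ($T{\left(n \right)} = \frac{- 2 n \left(n + 4\right)}{6} = \frac{- 2 n \left(4 + n\right)}{6} = \frac{\left(-2\right) n \left(4 + n\right)}{6} = - \frac{n \left(4 + n\right)}{3}$)
$P{\left(-155 \right)} + T{\left(398 \right)} = \left(-4 + \left(-155\right)^{2} - -620\right) - \frac{398 \left(4 + 398\right)}{3} = \left(-4 + 24025 + 620\right) - \frac{398}{3} \cdot 402 = 24641 - 53332 = -28691$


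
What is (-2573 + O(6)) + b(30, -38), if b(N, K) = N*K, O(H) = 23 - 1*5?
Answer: -3695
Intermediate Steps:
O(H) = 18 (O(H) = 23 - 5 = 18)
b(N, K) = K*N
(-2573 + O(6)) + b(30, -38) = (-2573 + 18) - 38*30 = -2555 - 1140 = -3695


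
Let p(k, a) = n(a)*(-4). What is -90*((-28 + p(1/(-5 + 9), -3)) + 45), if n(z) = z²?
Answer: 1710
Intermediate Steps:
p(k, a) = -4*a² (p(k, a) = a²*(-4) = -4*a²)
-90*((-28 + p(1/(-5 + 9), -3)) + 45) = -90*((-28 - 4*(-3)²) + 45) = -90*((-28 - 4*9) + 45) = -90*((-28 - 36) + 45) = -90*(-64 + 45) = -90*(-19) = 1710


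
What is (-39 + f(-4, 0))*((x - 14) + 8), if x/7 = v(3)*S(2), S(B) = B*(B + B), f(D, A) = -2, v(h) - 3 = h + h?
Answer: -20418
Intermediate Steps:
v(h) = 3 + 2*h (v(h) = 3 + (h + h) = 3 + 2*h)
S(B) = 2*B**2 (S(B) = B*(2*B) = 2*B**2)
x = 504 (x = 7*((3 + 2*3)*(2*2**2)) = 7*((3 + 6)*(2*4)) = 7*(9*8) = 7*72 = 504)
(-39 + f(-4, 0))*((x - 14) + 8) = (-39 - 2)*((504 - 14) + 8) = -41*(490 + 8) = -41*498 = -20418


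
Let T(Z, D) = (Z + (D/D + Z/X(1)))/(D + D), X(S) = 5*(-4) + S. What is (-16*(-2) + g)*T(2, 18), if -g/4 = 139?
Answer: -7205/171 ≈ -42.135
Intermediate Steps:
g = -556 (g = -4*139 = -556)
X(S) = -20 + S
T(Z, D) = (1 + 18*Z/19)/(2*D) (T(Z, D) = (Z + (D/D + Z/(-20 + 1)))/(D + D) = (Z + (1 + Z/(-19)))/((2*D)) = (Z + (1 + Z*(-1/19)))*(1/(2*D)) = (Z + (1 - Z/19))*(1/(2*D)) = (1 + 18*Z/19)*(1/(2*D)) = (1 + 18*Z/19)/(2*D))
(-16*(-2) + g)*T(2, 18) = (-16*(-2) - 556)*((1/38)*(19 + 18*2)/18) = (32 - 556)*((1/38)*(1/18)*(19 + 36)) = -262*55/(19*18) = -524*55/684 = -7205/171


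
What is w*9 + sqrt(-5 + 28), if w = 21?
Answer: 189 + sqrt(23) ≈ 193.80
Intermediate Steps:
w*9 + sqrt(-5 + 28) = 21*9 + sqrt(-5 + 28) = 189 + sqrt(23)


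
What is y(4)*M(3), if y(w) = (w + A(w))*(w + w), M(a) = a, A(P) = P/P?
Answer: 120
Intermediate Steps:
A(P) = 1
y(w) = 2*w*(1 + w) (y(w) = (w + 1)*(w + w) = (1 + w)*(2*w) = 2*w*(1 + w))
y(4)*M(3) = (2*4*(1 + 4))*3 = (2*4*5)*3 = 40*3 = 120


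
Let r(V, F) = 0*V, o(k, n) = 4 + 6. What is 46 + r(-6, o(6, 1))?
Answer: 46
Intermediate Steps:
o(k, n) = 10
r(V, F) = 0
46 + r(-6, o(6, 1)) = 46 + 0 = 46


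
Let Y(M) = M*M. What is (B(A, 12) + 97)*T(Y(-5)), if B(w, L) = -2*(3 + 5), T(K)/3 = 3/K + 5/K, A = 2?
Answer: 1944/25 ≈ 77.760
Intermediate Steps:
Y(M) = M²
T(K) = 24/K (T(K) = 3*(3/K + 5/K) = 3*(8/K) = 24/K)
B(w, L) = -16 (B(w, L) = -2*8 = -16)
(B(A, 12) + 97)*T(Y(-5)) = (-16 + 97)*(24/((-5)²)) = 81*(24/25) = 1944/25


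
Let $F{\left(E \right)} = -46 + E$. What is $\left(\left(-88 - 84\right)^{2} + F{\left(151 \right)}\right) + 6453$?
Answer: $36142$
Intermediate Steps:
$\left(\left(-88 - 84\right)^{2} + F{\left(151 \right)}\right) + 6453 = \left(\left(-88 - 84\right)^{2} + \left(-46 + 151\right)\right) + 6453 = \left(\left(-172\right)^{2} + 105\right) + 6453 = \left(29584 + 105\right) + 6453 = 29689 + 6453 = 36142$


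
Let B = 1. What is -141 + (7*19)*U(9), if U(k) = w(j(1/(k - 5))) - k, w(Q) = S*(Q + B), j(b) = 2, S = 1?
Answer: -939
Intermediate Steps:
w(Q) = 1 + Q (w(Q) = 1*(Q + 1) = 1*(1 + Q) = 1 + Q)
U(k) = 3 - k (U(k) = (1 + 2) - k = 3 - k)
-141 + (7*19)*U(9) = -141 + (7*19)*(3 - 1*9) = -141 + 133*(3 - 9) = -141 + 133*(-6) = -141 - 798 = -939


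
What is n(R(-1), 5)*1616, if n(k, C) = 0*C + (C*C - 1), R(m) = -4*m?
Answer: 38784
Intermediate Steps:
n(k, C) = -1 + C² (n(k, C) = 0 + (C² - 1) = 0 + (-1 + C²) = -1 + C²)
n(R(-1), 5)*1616 = (-1 + 5²)*1616 = (-1 + 25)*1616 = 24*1616 = 38784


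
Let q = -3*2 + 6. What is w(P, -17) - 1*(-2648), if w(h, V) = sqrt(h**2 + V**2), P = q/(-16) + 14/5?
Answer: 2648 + sqrt(7421)/5 ≈ 2665.2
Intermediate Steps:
q = 0 (q = -6 + 6 = 0)
P = 14/5 (P = 0/(-16) + 14/5 = 0*(-1/16) + 14*(1/5) = 0 + 14/5 = 14/5 ≈ 2.8000)
w(h, V) = sqrt(V**2 + h**2)
w(P, -17) - 1*(-2648) = sqrt((-17)**2 + (14/5)**2) - 1*(-2648) = sqrt(289 + 196/25) + 2648 = sqrt(7421/25) + 2648 = sqrt(7421)/5 + 2648 = 2648 + sqrt(7421)/5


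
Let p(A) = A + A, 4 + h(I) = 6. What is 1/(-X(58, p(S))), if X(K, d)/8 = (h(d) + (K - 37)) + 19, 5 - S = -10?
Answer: -1/336 ≈ -0.0029762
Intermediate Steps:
S = 15 (S = 5 - 1*(-10) = 5 + 10 = 15)
h(I) = 2 (h(I) = -4 + 6 = 2)
p(A) = 2*A
X(K, d) = -128 + 8*K (X(K, d) = 8*((2 + (K - 37)) + 19) = 8*((2 + (-37 + K)) + 19) = 8*((-35 + K) + 19) = 8*(-16 + K) = -128 + 8*K)
1/(-X(58, p(S))) = 1/(-(-128 + 8*58)) = 1/(-(-128 + 464)) = 1/(-1*336) = 1/(-336) = -1/336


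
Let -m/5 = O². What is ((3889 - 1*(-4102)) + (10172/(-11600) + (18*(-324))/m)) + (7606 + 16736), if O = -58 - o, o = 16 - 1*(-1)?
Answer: 11720469793/362500 ≈ 32332.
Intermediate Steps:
o = 17 (o = 16 + 1 = 17)
O = -75 (O = -58 - 1*17 = -58 - 17 = -75)
m = -28125 (m = -5*(-75)² = -5*5625 = -28125)
((3889 - 1*(-4102)) + (10172/(-11600) + (18*(-324))/m)) + (7606 + 16736) = ((3889 - 1*(-4102)) + (10172/(-11600) + (18*(-324))/(-28125))) + (7606 + 16736) = ((3889 + 4102) + (10172*(-1/11600) - 5832*(-1/28125))) + 24342 = (7991 + (-2543/2900 + 648/3125)) + 24342 = (7991 - 242707/362500) + 24342 = 2896494793/362500 + 24342 = 11720469793/362500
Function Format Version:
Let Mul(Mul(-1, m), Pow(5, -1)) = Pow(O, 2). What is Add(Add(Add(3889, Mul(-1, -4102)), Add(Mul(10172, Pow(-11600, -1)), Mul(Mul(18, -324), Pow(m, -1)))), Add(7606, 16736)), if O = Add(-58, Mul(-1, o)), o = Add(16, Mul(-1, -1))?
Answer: Rational(11720469793, 362500) ≈ 32332.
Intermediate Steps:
o = 17 (o = Add(16, 1) = 17)
O = -75 (O = Add(-58, Mul(-1, 17)) = Add(-58, -17) = -75)
m = -28125 (m = Mul(-5, Pow(-75, 2)) = Mul(-5, 5625) = -28125)
Add(Add(Add(3889, Mul(-1, -4102)), Add(Mul(10172, Pow(-11600, -1)), Mul(Mul(18, -324), Pow(m, -1)))), Add(7606, 16736)) = Add(Add(Add(3889, Mul(-1, -4102)), Add(Mul(10172, Pow(-11600, -1)), Mul(Mul(18, -324), Pow(-28125, -1)))), Add(7606, 16736)) = Add(Add(Add(3889, 4102), Add(Mul(10172, Rational(-1, 11600)), Mul(-5832, Rational(-1, 28125)))), 24342) = Add(Add(7991, Add(Rational(-2543, 2900), Rational(648, 3125))), 24342) = Add(Add(7991, Rational(-242707, 362500)), 24342) = Add(Rational(2896494793, 362500), 24342) = Rational(11720469793, 362500)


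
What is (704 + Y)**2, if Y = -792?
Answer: 7744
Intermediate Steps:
(704 + Y)**2 = (704 - 792)**2 = (-88)**2 = 7744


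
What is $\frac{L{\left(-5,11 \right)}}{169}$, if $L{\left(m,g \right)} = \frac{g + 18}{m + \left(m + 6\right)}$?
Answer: $- \frac{29}{676} \approx -0.042899$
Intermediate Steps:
$L{\left(m,g \right)} = \frac{18 + g}{6 + 2 m}$ ($L{\left(m,g \right)} = \frac{18 + g}{m + \left(6 + m\right)} = \frac{18 + g}{6 + 2 m}$)
$\frac{L{\left(-5,11 \right)}}{169} = \frac{\frac{1}{2} \frac{1}{3 - 5} \left(18 + 11\right)}{169} = \frac{1}{2} \frac{1}{-2} \cdot 29 \cdot \frac{1}{169} = \frac{1}{2} \left(- \frac{1}{2}\right) 29 \cdot \frac{1}{169} = \left(- \frac{29}{4}\right) \frac{1}{169} = - \frac{29}{676}$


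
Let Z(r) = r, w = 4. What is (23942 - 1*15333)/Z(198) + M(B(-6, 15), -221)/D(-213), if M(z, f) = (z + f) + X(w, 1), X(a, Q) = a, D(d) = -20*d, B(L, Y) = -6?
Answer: 6105031/140580 ≈ 43.427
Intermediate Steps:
M(z, f) = 4 + f + z (M(z, f) = (z + f) + 4 = (f + z) + 4 = 4 + f + z)
(23942 - 1*15333)/Z(198) + M(B(-6, 15), -221)/D(-213) = (23942 - 1*15333)/198 + (4 - 221 - 6)/((-20*(-213))) = (23942 - 15333)*(1/198) - 223/4260 = 8609*(1/198) - 223*1/4260 = 8609/198 - 223/4260 = 6105031/140580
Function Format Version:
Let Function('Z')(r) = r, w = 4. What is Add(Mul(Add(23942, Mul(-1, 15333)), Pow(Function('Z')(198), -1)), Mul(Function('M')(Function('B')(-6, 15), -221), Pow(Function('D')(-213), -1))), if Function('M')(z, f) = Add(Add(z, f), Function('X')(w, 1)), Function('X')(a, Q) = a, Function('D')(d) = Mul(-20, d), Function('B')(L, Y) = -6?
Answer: Rational(6105031, 140580) ≈ 43.427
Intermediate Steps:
Function('M')(z, f) = Add(4, f, z) (Function('M')(z, f) = Add(Add(z, f), 4) = Add(Add(f, z), 4) = Add(4, f, z))
Add(Mul(Add(23942, Mul(-1, 15333)), Pow(Function('Z')(198), -1)), Mul(Function('M')(Function('B')(-6, 15), -221), Pow(Function('D')(-213), -1))) = Add(Mul(Add(23942, Mul(-1, 15333)), Pow(198, -1)), Mul(Add(4, -221, -6), Pow(Mul(-20, -213), -1))) = Add(Mul(Add(23942, -15333), Rational(1, 198)), Mul(-223, Pow(4260, -1))) = Add(Mul(8609, Rational(1, 198)), Mul(-223, Rational(1, 4260))) = Add(Rational(8609, 198), Rational(-223, 4260)) = Rational(6105031, 140580)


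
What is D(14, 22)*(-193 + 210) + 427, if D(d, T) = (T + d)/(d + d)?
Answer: 3142/7 ≈ 448.86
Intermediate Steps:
D(d, T) = (T + d)/(2*d) (D(d, T) = (T + d)/((2*d)) = (T + d)*(1/(2*d)) = (T + d)/(2*d))
D(14, 22)*(-193 + 210) + 427 = ((½)*(22 + 14)/14)*(-193 + 210) + 427 = ((½)*(1/14)*36)*17 + 427 = (9/7)*17 + 427 = 153/7 + 427 = 3142/7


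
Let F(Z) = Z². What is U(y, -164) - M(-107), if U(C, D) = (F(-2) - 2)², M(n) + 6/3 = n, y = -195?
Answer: 113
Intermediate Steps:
M(n) = -2 + n
U(C, D) = 4 (U(C, D) = ((-2)² - 2)² = (4 - 2)² = 2² = 4)
U(y, -164) - M(-107) = 4 - (-2 - 107) = 4 - 1*(-109) = 4 + 109 = 113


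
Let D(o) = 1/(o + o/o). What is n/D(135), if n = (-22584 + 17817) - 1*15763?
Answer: -2792080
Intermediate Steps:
n = -20530 (n = -4767 - 15763 = -20530)
D(o) = 1/(1 + o) (D(o) = 1/(o + 1) = 1/(1 + o))
n/D(135) = -20530/(1/(1 + 135)) = -20530/(1/136) = -20530/1/136 = -20530*136 = -2792080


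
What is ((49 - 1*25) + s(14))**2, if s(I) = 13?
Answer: 1369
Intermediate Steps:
((49 - 1*25) + s(14))**2 = ((49 - 1*25) + 13)**2 = ((49 - 25) + 13)**2 = (24 + 13)**2 = 37**2 = 1369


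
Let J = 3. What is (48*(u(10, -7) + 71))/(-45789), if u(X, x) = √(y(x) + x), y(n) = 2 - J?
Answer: -1136/15263 - 32*I*√2/15263 ≈ -0.074428 - 0.002965*I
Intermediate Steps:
y(n) = -1 (y(n) = 2 - 1*3 = 2 - 3 = -1)
u(X, x) = √(-1 + x)
(48*(u(10, -7) + 71))/(-45789) = (48*(√(-1 - 7) + 71))/(-45789) = (48*(√(-8) + 71))*(-1/45789) = (48*(2*I*√2 + 71))*(-1/45789) = (48*(71 + 2*I*√2))*(-1/45789) = (3408 + 96*I*√2)*(-1/45789) = -1136/15263 - 32*I*√2/15263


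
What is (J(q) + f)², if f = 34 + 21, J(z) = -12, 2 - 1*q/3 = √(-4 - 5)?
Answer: 1849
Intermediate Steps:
q = 6 - 9*I (q = 6 - 3*√(-4 - 5) = 6 - 9*I ≈ 6.0 - 9.0*I)
f = 55
(J(q) + f)² = (-12 + 55)² = 43² = 1849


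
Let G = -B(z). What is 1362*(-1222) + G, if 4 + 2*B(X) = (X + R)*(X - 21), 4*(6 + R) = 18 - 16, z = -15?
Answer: -1664731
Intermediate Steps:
R = -11/2 (R = -6 + (18 - 16)/4 = -6 + (¼)*2 = -6 + ½ = -11/2 ≈ -5.5000)
B(X) = -2 + (-21 + X)*(-11/2 + X)/2 (B(X) = -2 + ((X - 11/2)*(X - 21))/2 = -2 + ((-11/2 + X)*(-21 + X))/2 = -2 + ((-21 + X)*(-11/2 + X))/2 = -2 + (-21 + X)*(-11/2 + X)/2)
G = -367 (G = -(223/4 + (½)*(-15)² - 53/4*(-15)) = -(223/4 + (½)*225 + 795/4) = -(223/4 + 225/2 + 795/4) = -1*367 = -367)
1362*(-1222) + G = 1362*(-1222) - 367 = -1664364 - 367 = -1664731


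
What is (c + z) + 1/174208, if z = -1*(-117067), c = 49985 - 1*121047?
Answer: 8014439041/174208 ≈ 46005.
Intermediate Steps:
c = -71062 (c = 49985 - 121047 = -71062)
z = 117067
(c + z) + 1/174208 = (-71062 + 117067) + 1/174208 = 46005 + 1/174208 = 8014439041/174208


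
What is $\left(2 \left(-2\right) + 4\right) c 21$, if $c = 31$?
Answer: $0$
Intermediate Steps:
$\left(2 \left(-2\right) + 4\right) c 21 = \left(2 \left(-2\right) + 4\right) 31 \cdot 21 = \left(-4 + 4\right) 31 \cdot 21 = 0 \cdot 31 \cdot 21 = 0 \cdot 21 = 0$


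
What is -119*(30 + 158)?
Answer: -22372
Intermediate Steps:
-119*(30 + 158) = -119*188 = -22372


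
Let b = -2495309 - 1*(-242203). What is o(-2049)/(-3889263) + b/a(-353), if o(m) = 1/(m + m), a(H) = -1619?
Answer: 35910453539999663/25803945434106 ≈ 1391.7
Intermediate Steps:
o(m) = 1/(2*m)
b = -2253106 (b = -2495309 + 242203 = -2253106)
o(-2049)/(-3889263) + b/a(-353) = ((½)/(-2049))/(-3889263) - 2253106/(-1619) = ((½)*(-1/2049))*(-1/3889263) - 2253106*(-1/1619) = -1/4098*(-1/3889263) + 2253106/1619 = 1/15938199774 + 2253106/1619 = 35910453539999663/25803945434106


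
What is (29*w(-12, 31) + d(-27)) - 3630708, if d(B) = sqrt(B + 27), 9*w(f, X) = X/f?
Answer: -392117363/108 ≈ -3.6307e+6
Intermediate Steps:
w(f, X) = X/(9*f) (w(f, X) = (X/f)/9 = X/(9*f))
d(B) = sqrt(27 + B)
(29*w(-12, 31) + d(-27)) - 3630708 = (29*((1/9)*31/(-12)) + sqrt(27 - 27)) - 3630708 = (29*((1/9)*31*(-1/12)) + sqrt(0)) - 3630708 = (29*(-31/108) + 0) - 3630708 = (-899/108 + 0) - 3630708 = -899/108 - 3630708 = -392117363/108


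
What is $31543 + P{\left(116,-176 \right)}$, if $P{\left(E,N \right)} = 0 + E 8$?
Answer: $32471$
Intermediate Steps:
$P{\left(E,N \right)} = 8 E$ ($P{\left(E,N \right)} = 0 + 8 E = 8 E$)
$31543 + P{\left(116,-176 \right)} = 31543 + 8 \cdot 116 = 31543 + 928 = 32471$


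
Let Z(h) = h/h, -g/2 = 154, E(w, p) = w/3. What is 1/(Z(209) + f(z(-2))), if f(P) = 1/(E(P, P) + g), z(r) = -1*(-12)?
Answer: 304/303 ≈ 1.0033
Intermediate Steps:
E(w, p) = w/3 (E(w, p) = w*(⅓) = w/3)
z(r) = 12
g = -308 (g = -2*154 = -308)
Z(h) = 1
f(P) = 1/(-308 + P/3) (f(P) = 1/(P/3 - 308) = 1/(-308 + P/3))
1/(Z(209) + f(z(-2))) = 1/(1 + 3/(-924 + 12)) = 1/(1 + 3/(-912)) = 1/(1 + 3*(-1/912)) = 1/(1 - 1/304) = 1/(303/304) = 304/303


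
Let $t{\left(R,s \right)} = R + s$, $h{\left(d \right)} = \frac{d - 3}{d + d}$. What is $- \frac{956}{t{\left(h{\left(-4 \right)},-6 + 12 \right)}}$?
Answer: $- \frac{7648}{55} \approx -139.05$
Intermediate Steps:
$h{\left(d \right)} = \frac{-3 + d}{2 d}$
$- \frac{956}{t{\left(h{\left(-4 \right)},-6 + 12 \right)}} = - \frac{956}{\frac{-3 - 4}{2 \left(-4\right)} + \left(-6 + 12\right)} = - \frac{956}{\frac{1}{2} \left(- \frac{1}{4}\right) \left(-7\right) + 6} = - \frac{956}{\frac{7}{8} + 6} = - \frac{956}{\frac{55}{8}} = \left(-956\right) \frac{8}{55} = - \frac{7648}{55}$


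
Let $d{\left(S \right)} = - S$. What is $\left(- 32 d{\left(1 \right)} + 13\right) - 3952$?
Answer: $-3907$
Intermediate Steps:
$\left(- 32 d{\left(1 \right)} + 13\right) - 3952 = \left(- 32 \left(\left(-1\right) 1\right) + 13\right) - 3952 = \left(\left(-32\right) \left(-1\right) + 13\right) - 3952 = \left(32 + 13\right) - 3952 = 45 - 3952 = -3907$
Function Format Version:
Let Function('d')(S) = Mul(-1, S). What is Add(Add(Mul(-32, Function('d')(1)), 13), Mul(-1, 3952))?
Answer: -3907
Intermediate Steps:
Add(Add(Mul(-32, Function('d')(1)), 13), Mul(-1, 3952)) = Add(Add(Mul(-32, Mul(-1, 1)), 13), Mul(-1, 3952)) = Add(Add(Mul(-32, -1), 13), -3952) = Add(Add(32, 13), -3952) = Add(45, -3952) = -3907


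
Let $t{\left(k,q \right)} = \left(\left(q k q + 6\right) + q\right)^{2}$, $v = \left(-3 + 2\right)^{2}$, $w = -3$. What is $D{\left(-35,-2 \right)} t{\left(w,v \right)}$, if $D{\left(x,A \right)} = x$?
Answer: $-560$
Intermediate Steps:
$v = 1$ ($v = \left(-1\right)^{2} = 1$)
$t{\left(k,q \right)} = \left(6 + q + k q^{2}\right)^{2}$ ($t{\left(k,q \right)} = \left(\left(k q q + 6\right) + q\right)^{2} = \left(\left(k q^{2} + 6\right) + q\right)^{2} = \left(\left(6 + k q^{2}\right) + q\right)^{2} = \left(6 + q + k q^{2}\right)^{2}$)
$D{\left(-35,-2 \right)} t{\left(w,v \right)} = - 35 \left(6 + 1 - 3 \cdot 1^{2}\right)^{2} = - 35 \left(6 + 1 - 3\right)^{2} = - 35 \cdot 4^{2} = \left(-35\right) 16 = -560$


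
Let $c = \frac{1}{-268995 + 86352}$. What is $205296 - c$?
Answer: $\frac{37495877329}{182643} \approx 2.053 \cdot 10^{5}$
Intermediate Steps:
$c = - \frac{1}{182643}$ ($c = \frac{1}{-182643} = - \frac{1}{182643} \approx -5.4752 \cdot 10^{-6}$)
$205296 - c = 205296 - - \frac{1}{182643} = 205296 + \frac{1}{182643} = \frac{37495877329}{182643}$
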